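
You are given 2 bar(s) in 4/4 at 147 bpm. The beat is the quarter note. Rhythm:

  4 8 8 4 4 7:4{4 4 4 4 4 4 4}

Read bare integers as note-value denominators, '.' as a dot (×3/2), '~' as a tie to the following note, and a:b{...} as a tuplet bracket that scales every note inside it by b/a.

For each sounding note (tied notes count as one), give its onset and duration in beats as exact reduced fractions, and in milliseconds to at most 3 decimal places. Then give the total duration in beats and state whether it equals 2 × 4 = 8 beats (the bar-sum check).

1) 0.0ms=0b +408.163ms=1b
2) 408.163ms=1b +204.082ms=1/2b
3) 612.245ms=3/2b +204.082ms=1/2b
4) 816.327ms=2b +408.163ms=1b
5) 1224.49ms=3b +408.163ms=1b
6) 1632.653ms=4b +233.236ms=4/7b
7) 1865.889ms=32/7b +233.236ms=4/7b
8) 2099.125ms=36/7b +233.236ms=4/7b
9) 2332.362ms=40/7b +233.236ms=4/7b
10) 2565.598ms=44/7b +233.236ms=4/7b
11) 2798.834ms=48/7b +233.236ms=4/7b
12) 3032.07ms=52/7b +233.236ms=4/7b
Σ=8b of 8 (147bpm 4/4) — PASS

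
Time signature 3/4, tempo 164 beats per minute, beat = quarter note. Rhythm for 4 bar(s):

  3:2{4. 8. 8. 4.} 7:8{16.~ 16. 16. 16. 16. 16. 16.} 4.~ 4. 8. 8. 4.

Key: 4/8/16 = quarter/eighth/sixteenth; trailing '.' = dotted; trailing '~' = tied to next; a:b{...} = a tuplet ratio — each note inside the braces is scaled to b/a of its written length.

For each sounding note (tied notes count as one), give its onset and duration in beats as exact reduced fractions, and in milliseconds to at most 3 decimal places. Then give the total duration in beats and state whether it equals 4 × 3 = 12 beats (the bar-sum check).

1) 0.0ms=0b +365.854ms=1b
2) 365.854ms=1b +182.927ms=1/2b
3) 548.78ms=3/2b +182.927ms=1/2b
4) 731.707ms=2b +365.854ms=1b
5) 1097.561ms=3b +313.589ms=6/7b
6) 1411.15ms=27/7b +156.794ms=3/7b
7) 1567.944ms=30/7b +156.794ms=3/7b
8) 1724.739ms=33/7b +156.794ms=3/7b
9) 1881.533ms=36/7b +156.794ms=3/7b
10) 2038.328ms=39/7b +156.794ms=3/7b
11) 2195.122ms=6b +1097.561ms=3b
12) 3292.683ms=9b +274.39ms=3/4b
13) 3567.073ms=39/4b +274.39ms=3/4b
14) 3841.463ms=21/2b +548.78ms=3/2b
Σ=12b of 12 (164bpm 3/4) — PASS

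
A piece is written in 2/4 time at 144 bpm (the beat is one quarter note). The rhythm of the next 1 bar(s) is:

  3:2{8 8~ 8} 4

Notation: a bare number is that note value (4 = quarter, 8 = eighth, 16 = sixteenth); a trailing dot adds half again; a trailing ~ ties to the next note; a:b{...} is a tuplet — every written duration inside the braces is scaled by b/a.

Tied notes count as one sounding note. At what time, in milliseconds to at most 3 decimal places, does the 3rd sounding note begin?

1. 0.0ms @ 0 + 138.889ms (1/3)
2. 138.889ms @ 1/3 + 277.778ms (2/3)
3. 416.667ms @ 1 + 416.667ms (1)

note 3 onset = 1b = 416.667ms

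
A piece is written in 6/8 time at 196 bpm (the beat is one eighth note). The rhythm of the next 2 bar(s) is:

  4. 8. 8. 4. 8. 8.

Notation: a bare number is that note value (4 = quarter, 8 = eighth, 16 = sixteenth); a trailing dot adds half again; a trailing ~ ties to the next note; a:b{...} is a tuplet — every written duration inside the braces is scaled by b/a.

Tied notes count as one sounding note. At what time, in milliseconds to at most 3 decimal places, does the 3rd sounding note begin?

1. 0.0ms @ 0 + 918.367ms (3)
2. 918.367ms @ 3 + 459.184ms (3/2)
3. 1377.551ms @ 9/2 + 459.184ms (3/2)
4. 1836.735ms @ 6 + 918.367ms (3)
5. 2755.102ms @ 9 + 459.184ms (3/2)
6. 3214.286ms @ 21/2 + 459.184ms (3/2)

note 3 onset = 9/2b = 1377.551ms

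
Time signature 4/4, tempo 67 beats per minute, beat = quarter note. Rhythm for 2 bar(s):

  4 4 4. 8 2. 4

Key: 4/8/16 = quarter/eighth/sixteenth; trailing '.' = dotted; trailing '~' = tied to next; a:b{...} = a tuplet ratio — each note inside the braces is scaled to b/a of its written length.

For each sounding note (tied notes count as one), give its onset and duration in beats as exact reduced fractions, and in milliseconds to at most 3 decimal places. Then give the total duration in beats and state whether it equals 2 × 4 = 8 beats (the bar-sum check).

1) 0.0ms=0b +895.522ms=1b
2) 895.522ms=1b +895.522ms=1b
3) 1791.045ms=2b +1343.284ms=3/2b
4) 3134.328ms=7/2b +447.761ms=1/2b
5) 3582.09ms=4b +2686.567ms=3b
6) 6268.657ms=7b +895.522ms=1b
Σ=8b of 8 (67bpm 4/4) — PASS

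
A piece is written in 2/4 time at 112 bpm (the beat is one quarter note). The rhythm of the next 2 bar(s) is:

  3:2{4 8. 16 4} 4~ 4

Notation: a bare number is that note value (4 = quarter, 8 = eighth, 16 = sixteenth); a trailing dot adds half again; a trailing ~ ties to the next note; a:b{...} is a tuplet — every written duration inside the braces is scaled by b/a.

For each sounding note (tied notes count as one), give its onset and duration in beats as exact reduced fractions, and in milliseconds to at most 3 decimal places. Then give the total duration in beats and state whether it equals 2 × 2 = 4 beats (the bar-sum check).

1) 0.0ms=0b +357.143ms=2/3b
2) 357.143ms=2/3b +267.857ms=1/2b
3) 625.0ms=7/6b +89.286ms=1/6b
4) 714.286ms=4/3b +357.143ms=2/3b
5) 1071.429ms=2b +1071.429ms=2b
Σ=4b of 4 (112bpm 2/4) — PASS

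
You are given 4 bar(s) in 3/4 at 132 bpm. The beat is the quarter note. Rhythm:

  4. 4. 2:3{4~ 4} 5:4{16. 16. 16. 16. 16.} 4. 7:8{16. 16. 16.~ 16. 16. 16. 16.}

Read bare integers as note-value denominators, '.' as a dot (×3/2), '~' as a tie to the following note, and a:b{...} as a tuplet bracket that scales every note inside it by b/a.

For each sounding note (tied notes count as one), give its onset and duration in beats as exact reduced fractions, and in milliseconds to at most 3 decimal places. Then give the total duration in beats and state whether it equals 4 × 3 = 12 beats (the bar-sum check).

1) 0.0ms=0b +681.818ms=3/2b
2) 681.818ms=3/2b +681.818ms=3/2b
3) 1363.636ms=3b +1363.636ms=3b
4) 2727.273ms=6b +136.364ms=3/10b
5) 2863.636ms=63/10b +136.364ms=3/10b
6) 3000.0ms=33/5b +136.364ms=3/10b
7) 3136.364ms=69/10b +136.364ms=3/10b
8) 3272.727ms=36/5b +136.364ms=3/10b
9) 3409.091ms=15/2b +681.818ms=3/2b
10) 4090.909ms=9b +194.805ms=3/7b
11) 4285.714ms=66/7b +194.805ms=3/7b
12) 4480.519ms=69/7b +389.61ms=6/7b
13) 4870.13ms=75/7b +194.805ms=3/7b
14) 5064.935ms=78/7b +194.805ms=3/7b
15) 5259.74ms=81/7b +194.805ms=3/7b
Σ=12b of 12 (132bpm 3/4) — PASS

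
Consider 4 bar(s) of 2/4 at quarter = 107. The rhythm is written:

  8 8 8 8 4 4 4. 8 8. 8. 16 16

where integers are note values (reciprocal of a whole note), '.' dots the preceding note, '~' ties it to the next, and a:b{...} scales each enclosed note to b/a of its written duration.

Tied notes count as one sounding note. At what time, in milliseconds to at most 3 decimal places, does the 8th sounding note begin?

1. 0.0ms @ 0 + 280.374ms (1/2)
2. 280.374ms @ 1/2 + 280.374ms (1/2)
3. 560.748ms @ 1 + 280.374ms (1/2)
4. 841.121ms @ 3/2 + 280.374ms (1/2)
5. 1121.495ms @ 2 + 560.748ms (1)
6. 1682.243ms @ 3 + 560.748ms (1)
7. 2242.991ms @ 4 + 841.121ms (3/2)
8. 3084.112ms @ 11/2 + 280.374ms (1/2)
9. 3364.486ms @ 6 + 420.561ms (3/4)
10. 3785.047ms @ 27/4 + 420.561ms (3/4)
11. 4205.607ms @ 15/2 + 140.187ms (1/4)
12. 4345.794ms @ 31/4 + 140.187ms (1/4)

note 8 onset = 11/2b = 3084.112ms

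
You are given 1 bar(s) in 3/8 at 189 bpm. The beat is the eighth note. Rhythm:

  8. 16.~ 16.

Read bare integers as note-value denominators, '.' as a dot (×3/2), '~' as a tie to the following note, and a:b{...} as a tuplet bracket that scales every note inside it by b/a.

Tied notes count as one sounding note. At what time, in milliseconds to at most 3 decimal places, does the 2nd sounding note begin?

1. 0.0ms @ 0 + 476.19ms (3/2)
2. 476.19ms @ 3/2 + 476.19ms (3/2)

note 2 onset = 3/2b = 476.19ms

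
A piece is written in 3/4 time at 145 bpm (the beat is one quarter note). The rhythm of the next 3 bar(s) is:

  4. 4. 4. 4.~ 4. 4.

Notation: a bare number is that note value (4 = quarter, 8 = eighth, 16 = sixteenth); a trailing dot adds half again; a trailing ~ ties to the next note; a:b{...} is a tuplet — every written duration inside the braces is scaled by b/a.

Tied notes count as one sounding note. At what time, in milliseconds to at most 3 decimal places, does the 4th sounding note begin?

1. 0.0ms @ 0 + 620.69ms (3/2)
2. 620.69ms @ 3/2 + 620.69ms (3/2)
3. 1241.379ms @ 3 + 620.69ms (3/2)
4. 1862.069ms @ 9/2 + 1241.379ms (3)
5. 3103.448ms @ 15/2 + 620.69ms (3/2)

note 4 onset = 9/2b = 1862.069ms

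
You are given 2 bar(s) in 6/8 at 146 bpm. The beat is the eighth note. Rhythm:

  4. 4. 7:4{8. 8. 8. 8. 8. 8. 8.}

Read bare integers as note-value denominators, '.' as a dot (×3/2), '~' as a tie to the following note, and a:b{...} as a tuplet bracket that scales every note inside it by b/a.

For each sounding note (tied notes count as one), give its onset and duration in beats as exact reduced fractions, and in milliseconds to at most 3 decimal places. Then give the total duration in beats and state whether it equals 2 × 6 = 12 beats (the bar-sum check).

1) 0.0ms=0b +1232.877ms=3b
2) 1232.877ms=3b +1232.877ms=3b
3) 2465.753ms=6b +352.25ms=6/7b
4) 2818.004ms=48/7b +352.25ms=6/7b
5) 3170.254ms=54/7b +352.25ms=6/7b
6) 3522.505ms=60/7b +352.25ms=6/7b
7) 3874.755ms=66/7b +352.25ms=6/7b
8) 4227.006ms=72/7b +352.25ms=6/7b
9) 4579.256ms=78/7b +352.25ms=6/7b
Σ=12b of 12 (146bpm 6/8) — PASS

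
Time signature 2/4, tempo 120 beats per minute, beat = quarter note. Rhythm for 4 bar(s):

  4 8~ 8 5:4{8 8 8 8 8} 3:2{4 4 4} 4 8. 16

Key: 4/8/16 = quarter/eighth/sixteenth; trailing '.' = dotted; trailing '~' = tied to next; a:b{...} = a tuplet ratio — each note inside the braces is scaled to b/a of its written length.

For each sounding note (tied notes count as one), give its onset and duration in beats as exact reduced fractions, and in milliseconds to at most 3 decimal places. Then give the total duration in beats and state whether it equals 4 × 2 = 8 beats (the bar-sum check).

1) 0.0ms=0b +500.0ms=1b
2) 500.0ms=1b +500.0ms=1b
3) 1000.0ms=2b +200.0ms=2/5b
4) 1200.0ms=12/5b +200.0ms=2/5b
5) 1400.0ms=14/5b +200.0ms=2/5b
6) 1600.0ms=16/5b +200.0ms=2/5b
7) 1800.0ms=18/5b +200.0ms=2/5b
8) 2000.0ms=4b +333.333ms=2/3b
9) 2333.333ms=14/3b +333.333ms=2/3b
10) 2666.667ms=16/3b +333.333ms=2/3b
11) 3000.0ms=6b +500.0ms=1b
12) 3500.0ms=7b +375.0ms=3/4b
13) 3875.0ms=31/4b +125.0ms=1/4b
Σ=8b of 8 (120bpm 2/4) — PASS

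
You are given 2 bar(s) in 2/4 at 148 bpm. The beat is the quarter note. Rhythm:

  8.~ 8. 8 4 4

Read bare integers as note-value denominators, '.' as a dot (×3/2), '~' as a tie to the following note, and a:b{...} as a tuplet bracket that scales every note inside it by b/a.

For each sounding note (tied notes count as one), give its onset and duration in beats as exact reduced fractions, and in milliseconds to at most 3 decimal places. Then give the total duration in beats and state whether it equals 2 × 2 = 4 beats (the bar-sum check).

1) 0.0ms=0b +608.108ms=3/2b
2) 608.108ms=3/2b +202.703ms=1/2b
3) 810.811ms=2b +405.405ms=1b
4) 1216.216ms=3b +405.405ms=1b
Σ=4b of 4 (148bpm 2/4) — PASS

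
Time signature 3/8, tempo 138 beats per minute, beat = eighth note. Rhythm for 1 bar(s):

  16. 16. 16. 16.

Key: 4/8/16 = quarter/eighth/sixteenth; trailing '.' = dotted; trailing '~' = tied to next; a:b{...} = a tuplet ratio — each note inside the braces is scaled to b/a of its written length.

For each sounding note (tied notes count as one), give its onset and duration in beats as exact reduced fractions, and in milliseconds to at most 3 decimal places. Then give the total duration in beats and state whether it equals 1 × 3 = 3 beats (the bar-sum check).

1) 0.0ms=0b +326.087ms=3/4b
2) 326.087ms=3/4b +326.087ms=3/4b
3) 652.174ms=3/2b +326.087ms=3/4b
4) 978.261ms=9/4b +326.087ms=3/4b
Σ=3b of 3 (138bpm 3/8) — PASS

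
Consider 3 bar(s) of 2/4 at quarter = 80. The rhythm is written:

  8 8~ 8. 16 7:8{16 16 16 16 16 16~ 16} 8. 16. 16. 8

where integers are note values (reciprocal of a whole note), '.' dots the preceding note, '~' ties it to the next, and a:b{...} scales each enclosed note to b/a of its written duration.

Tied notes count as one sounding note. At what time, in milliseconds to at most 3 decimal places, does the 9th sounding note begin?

1. 0.0ms @ 0 + 375.0ms (1/2)
2. 375.0ms @ 1/2 + 937.5ms (5/4)
3. 1312.5ms @ 7/4 + 187.5ms (1/4)
4. 1500.0ms @ 2 + 214.286ms (2/7)
5. 1714.286ms @ 16/7 + 214.286ms (2/7)
6. 1928.571ms @ 18/7 + 214.286ms (2/7)
7. 2142.857ms @ 20/7 + 214.286ms (2/7)
8. 2357.143ms @ 22/7 + 214.286ms (2/7)
9. 2571.429ms @ 24/7 + 428.571ms (4/7)
10. 3000.0ms @ 4 + 562.5ms (3/4)
11. 3562.5ms @ 19/4 + 281.25ms (3/8)
12. 3843.75ms @ 41/8 + 281.25ms (3/8)
13. 4125.0ms @ 11/2 + 375.0ms (1/2)

note 9 onset = 24/7b = 2571.429ms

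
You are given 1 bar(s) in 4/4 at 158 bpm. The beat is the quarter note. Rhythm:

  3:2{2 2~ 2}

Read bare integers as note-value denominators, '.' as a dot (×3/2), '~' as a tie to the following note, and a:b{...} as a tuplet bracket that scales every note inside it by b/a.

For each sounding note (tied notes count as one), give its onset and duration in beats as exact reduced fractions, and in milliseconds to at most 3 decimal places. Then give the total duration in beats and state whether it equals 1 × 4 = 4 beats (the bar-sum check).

1) 0.0ms=0b +506.329ms=4/3b
2) 506.329ms=4/3b +1012.658ms=8/3b
Σ=4b of 4 (158bpm 4/4) — PASS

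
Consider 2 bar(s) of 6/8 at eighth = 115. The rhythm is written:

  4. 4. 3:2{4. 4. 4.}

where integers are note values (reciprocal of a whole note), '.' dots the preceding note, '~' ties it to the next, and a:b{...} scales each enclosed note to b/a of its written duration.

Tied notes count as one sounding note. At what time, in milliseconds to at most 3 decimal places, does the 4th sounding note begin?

1. 0.0ms @ 0 + 1565.217ms (3)
2. 1565.217ms @ 3 + 1565.217ms (3)
3. 3130.435ms @ 6 + 1043.478ms (2)
4. 4173.913ms @ 8 + 1043.478ms (2)
5. 5217.391ms @ 10 + 1043.478ms (2)

note 4 onset = 8b = 4173.913ms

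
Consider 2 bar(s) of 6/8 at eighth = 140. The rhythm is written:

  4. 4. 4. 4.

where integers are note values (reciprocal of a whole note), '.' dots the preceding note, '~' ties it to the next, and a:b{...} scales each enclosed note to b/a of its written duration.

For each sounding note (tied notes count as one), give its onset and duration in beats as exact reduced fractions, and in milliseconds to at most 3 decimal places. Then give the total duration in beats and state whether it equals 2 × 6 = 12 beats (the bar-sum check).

1) 0.0ms=0b +1285.714ms=3b
2) 1285.714ms=3b +1285.714ms=3b
3) 2571.429ms=6b +1285.714ms=3b
4) 3857.143ms=9b +1285.714ms=3b
Σ=12b of 12 (140bpm 6/8) — PASS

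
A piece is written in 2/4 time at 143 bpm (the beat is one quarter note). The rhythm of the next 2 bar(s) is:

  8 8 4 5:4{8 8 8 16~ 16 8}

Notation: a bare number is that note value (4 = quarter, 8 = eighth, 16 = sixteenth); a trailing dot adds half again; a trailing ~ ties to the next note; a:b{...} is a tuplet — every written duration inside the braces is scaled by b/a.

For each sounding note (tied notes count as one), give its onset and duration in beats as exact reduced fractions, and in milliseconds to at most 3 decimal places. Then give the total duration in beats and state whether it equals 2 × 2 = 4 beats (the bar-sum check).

1) 0.0ms=0b +209.79ms=1/2b
2) 209.79ms=1/2b +209.79ms=1/2b
3) 419.58ms=1b +419.58ms=1b
4) 839.161ms=2b +167.832ms=2/5b
5) 1006.993ms=12/5b +167.832ms=2/5b
6) 1174.825ms=14/5b +167.832ms=2/5b
7) 1342.657ms=16/5b +167.832ms=2/5b
8) 1510.49ms=18/5b +167.832ms=2/5b
Σ=4b of 4 (143bpm 2/4) — PASS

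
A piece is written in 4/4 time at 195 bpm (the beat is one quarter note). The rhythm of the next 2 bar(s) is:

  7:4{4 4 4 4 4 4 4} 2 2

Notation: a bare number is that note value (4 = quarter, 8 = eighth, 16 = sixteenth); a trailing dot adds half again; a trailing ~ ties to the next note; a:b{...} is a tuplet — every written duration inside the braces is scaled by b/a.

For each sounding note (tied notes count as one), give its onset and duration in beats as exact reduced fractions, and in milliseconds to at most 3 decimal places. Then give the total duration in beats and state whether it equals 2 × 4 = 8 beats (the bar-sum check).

1) 0.0ms=0b +175.824ms=4/7b
2) 175.824ms=4/7b +175.824ms=4/7b
3) 351.648ms=8/7b +175.824ms=4/7b
4) 527.473ms=12/7b +175.824ms=4/7b
5) 703.297ms=16/7b +175.824ms=4/7b
6) 879.121ms=20/7b +175.824ms=4/7b
7) 1054.945ms=24/7b +175.824ms=4/7b
8) 1230.769ms=4b +615.385ms=2b
9) 1846.154ms=6b +615.385ms=2b
Σ=8b of 8 (195bpm 4/4) — PASS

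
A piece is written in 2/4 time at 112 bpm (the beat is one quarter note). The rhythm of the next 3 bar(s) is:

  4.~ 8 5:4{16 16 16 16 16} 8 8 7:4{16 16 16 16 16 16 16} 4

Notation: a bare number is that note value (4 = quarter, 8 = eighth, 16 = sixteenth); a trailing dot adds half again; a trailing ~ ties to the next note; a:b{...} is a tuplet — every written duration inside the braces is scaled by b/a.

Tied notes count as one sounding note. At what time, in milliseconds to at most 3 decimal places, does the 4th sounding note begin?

1. 0.0ms @ 0 + 1071.429ms (2)
2. 1071.429ms @ 2 + 107.143ms (1/5)
3. 1178.571ms @ 11/5 + 107.143ms (1/5)
4. 1285.714ms @ 12/5 + 107.143ms (1/5)
5. 1392.857ms @ 13/5 + 107.143ms (1/5)
6. 1500.0ms @ 14/5 + 107.143ms (1/5)
7. 1607.143ms @ 3 + 267.857ms (1/2)
8. 1875.0ms @ 7/2 + 267.857ms (1/2)
9. 2142.857ms @ 4 + 76.531ms (1/7)
10. 2219.388ms @ 29/7 + 76.531ms (1/7)
11. 2295.918ms @ 30/7 + 76.531ms (1/7)
12. 2372.449ms @ 31/7 + 76.531ms (1/7)
13. 2448.98ms @ 32/7 + 76.531ms (1/7)
14. 2525.51ms @ 33/7 + 76.531ms (1/7)
15. 2602.041ms @ 34/7 + 76.531ms (1/7)
16. 2678.571ms @ 5 + 535.714ms (1)

note 4 onset = 12/5b = 1285.714ms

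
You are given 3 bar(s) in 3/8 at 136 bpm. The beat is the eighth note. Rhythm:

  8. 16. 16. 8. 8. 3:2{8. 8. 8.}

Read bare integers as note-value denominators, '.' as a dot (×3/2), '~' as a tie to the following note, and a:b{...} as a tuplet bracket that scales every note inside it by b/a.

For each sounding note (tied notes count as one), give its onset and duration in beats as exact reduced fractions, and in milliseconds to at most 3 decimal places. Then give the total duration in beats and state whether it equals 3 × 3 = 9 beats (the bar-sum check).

1) 0.0ms=0b +661.765ms=3/2b
2) 661.765ms=3/2b +330.882ms=3/4b
3) 992.647ms=9/4b +330.882ms=3/4b
4) 1323.529ms=3b +661.765ms=3/2b
5) 1985.294ms=9/2b +661.765ms=3/2b
6) 2647.059ms=6b +441.176ms=1b
7) 3088.235ms=7b +441.176ms=1b
8) 3529.412ms=8b +441.176ms=1b
Σ=9b of 9 (136bpm 3/8) — PASS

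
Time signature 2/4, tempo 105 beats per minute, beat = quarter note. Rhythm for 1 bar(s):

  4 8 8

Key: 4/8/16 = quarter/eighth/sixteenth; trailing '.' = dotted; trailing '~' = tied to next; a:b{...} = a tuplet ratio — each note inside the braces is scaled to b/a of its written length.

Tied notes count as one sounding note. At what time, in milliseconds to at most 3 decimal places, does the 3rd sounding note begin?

1. 0.0ms @ 0 + 571.429ms (1)
2. 571.429ms @ 1 + 285.714ms (1/2)
3. 857.143ms @ 3/2 + 285.714ms (1/2)

note 3 onset = 3/2b = 857.143ms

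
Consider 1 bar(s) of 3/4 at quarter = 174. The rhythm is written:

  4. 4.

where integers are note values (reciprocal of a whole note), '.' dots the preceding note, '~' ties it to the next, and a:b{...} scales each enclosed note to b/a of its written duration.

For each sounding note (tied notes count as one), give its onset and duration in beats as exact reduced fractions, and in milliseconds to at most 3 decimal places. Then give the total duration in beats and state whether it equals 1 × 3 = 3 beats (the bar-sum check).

1) 0.0ms=0b +517.241ms=3/2b
2) 517.241ms=3/2b +517.241ms=3/2b
Σ=3b of 3 (174bpm 3/4) — PASS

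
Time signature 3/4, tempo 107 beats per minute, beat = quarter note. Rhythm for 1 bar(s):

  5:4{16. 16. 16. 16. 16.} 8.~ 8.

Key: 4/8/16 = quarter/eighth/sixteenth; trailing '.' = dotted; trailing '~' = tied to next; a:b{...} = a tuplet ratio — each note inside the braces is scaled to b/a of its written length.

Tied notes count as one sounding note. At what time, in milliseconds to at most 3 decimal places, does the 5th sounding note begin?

note 5 onset = 6/5b = 672.897ms

1. 0.0ms @ 0 + 168.224ms (3/10)
2. 168.224ms @ 3/10 + 168.224ms (3/10)
3. 336.449ms @ 3/5 + 168.224ms (3/10)
4. 504.673ms @ 9/10 + 168.224ms (3/10)
5. 672.897ms @ 6/5 + 168.224ms (3/10)
6. 841.121ms @ 3/2 + 841.121ms (3/2)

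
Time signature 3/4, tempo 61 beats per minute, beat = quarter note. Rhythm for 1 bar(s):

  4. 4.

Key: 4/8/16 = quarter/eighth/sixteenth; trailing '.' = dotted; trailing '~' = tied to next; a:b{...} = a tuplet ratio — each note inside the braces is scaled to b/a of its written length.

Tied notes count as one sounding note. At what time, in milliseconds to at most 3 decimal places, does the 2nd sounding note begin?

1. 0.0ms @ 0 + 1475.41ms (3/2)
2. 1475.41ms @ 3/2 + 1475.41ms (3/2)

note 2 onset = 3/2b = 1475.41ms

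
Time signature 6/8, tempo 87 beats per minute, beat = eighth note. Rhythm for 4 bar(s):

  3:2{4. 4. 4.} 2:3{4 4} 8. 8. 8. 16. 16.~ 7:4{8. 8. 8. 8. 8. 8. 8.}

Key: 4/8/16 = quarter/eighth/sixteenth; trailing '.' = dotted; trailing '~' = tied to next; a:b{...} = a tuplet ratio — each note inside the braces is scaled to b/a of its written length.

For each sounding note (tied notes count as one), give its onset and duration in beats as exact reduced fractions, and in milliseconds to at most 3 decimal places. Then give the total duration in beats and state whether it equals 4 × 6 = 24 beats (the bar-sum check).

1) 0.0ms=0b +1379.31ms=2b
2) 1379.31ms=2b +1379.31ms=2b
3) 2758.621ms=4b +1379.31ms=2b
4) 4137.931ms=6b +2068.966ms=3b
5) 6206.897ms=9b +2068.966ms=3b
6) 8275.862ms=12b +1034.483ms=3/2b
7) 9310.345ms=27/2b +1034.483ms=3/2b
8) 10344.828ms=15b +1034.483ms=3/2b
9) 11379.31ms=33/2b +517.241ms=3/4b
10) 11896.552ms=69/4b +1108.374ms=45/28b
11) 13004.926ms=132/7b +591.133ms=6/7b
12) 13596.059ms=138/7b +591.133ms=6/7b
13) 14187.192ms=144/7b +591.133ms=6/7b
14) 14778.325ms=150/7b +591.133ms=6/7b
15) 15369.458ms=156/7b +591.133ms=6/7b
16) 15960.591ms=162/7b +591.133ms=6/7b
Σ=24b of 24 (87bpm 6/8) — PASS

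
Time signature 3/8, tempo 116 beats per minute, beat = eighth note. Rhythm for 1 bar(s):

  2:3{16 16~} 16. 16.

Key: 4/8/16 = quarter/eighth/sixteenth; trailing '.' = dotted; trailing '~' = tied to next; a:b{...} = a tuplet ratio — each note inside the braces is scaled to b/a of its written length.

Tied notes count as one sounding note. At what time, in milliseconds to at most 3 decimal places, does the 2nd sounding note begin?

note 2 onset = 3/4b = 387.931ms

1. 0.0ms @ 0 + 387.931ms (3/4)
2. 387.931ms @ 3/4 + 775.862ms (3/2)
3. 1163.793ms @ 9/4 + 387.931ms (3/4)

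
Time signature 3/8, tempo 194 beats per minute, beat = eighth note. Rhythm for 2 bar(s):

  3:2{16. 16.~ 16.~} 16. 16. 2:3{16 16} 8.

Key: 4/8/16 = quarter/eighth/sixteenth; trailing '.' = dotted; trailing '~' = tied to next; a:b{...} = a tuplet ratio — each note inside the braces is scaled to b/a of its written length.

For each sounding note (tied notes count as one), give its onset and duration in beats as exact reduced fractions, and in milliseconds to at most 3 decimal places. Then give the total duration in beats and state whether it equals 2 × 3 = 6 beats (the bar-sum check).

1) 0.0ms=0b +154.639ms=1/2b
2) 154.639ms=1/2b +541.237ms=7/4b
3) 695.876ms=9/4b +231.959ms=3/4b
4) 927.835ms=3b +231.959ms=3/4b
5) 1159.794ms=15/4b +231.959ms=3/4b
6) 1391.753ms=9/2b +463.918ms=3/2b
Σ=6b of 6 (194bpm 3/8) — PASS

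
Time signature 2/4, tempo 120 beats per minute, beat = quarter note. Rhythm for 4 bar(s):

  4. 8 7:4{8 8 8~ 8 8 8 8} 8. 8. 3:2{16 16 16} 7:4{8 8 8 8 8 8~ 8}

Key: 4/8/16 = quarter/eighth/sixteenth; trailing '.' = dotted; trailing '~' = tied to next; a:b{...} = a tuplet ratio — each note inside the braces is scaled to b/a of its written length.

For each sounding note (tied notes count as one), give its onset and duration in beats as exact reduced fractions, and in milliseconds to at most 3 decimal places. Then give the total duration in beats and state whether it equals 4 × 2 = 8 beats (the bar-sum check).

1) 0.0ms=0b +750.0ms=3/2b
2) 750.0ms=3/2b +250.0ms=1/2b
3) 1000.0ms=2b +142.857ms=2/7b
4) 1142.857ms=16/7b +142.857ms=2/7b
5) 1285.714ms=18/7b +285.714ms=4/7b
6) 1571.429ms=22/7b +142.857ms=2/7b
7) 1714.286ms=24/7b +142.857ms=2/7b
8) 1857.143ms=26/7b +142.857ms=2/7b
9) 2000.0ms=4b +375.0ms=3/4b
10) 2375.0ms=19/4b +375.0ms=3/4b
11) 2750.0ms=11/2b +83.333ms=1/6b
12) 2833.333ms=17/3b +83.333ms=1/6b
13) 2916.667ms=35/6b +83.333ms=1/6b
14) 3000.0ms=6b +142.857ms=2/7b
15) 3142.857ms=44/7b +142.857ms=2/7b
16) 3285.714ms=46/7b +142.857ms=2/7b
17) 3428.571ms=48/7b +142.857ms=2/7b
18) 3571.429ms=50/7b +142.857ms=2/7b
19) 3714.286ms=52/7b +285.714ms=4/7b
Σ=8b of 8 (120bpm 2/4) — PASS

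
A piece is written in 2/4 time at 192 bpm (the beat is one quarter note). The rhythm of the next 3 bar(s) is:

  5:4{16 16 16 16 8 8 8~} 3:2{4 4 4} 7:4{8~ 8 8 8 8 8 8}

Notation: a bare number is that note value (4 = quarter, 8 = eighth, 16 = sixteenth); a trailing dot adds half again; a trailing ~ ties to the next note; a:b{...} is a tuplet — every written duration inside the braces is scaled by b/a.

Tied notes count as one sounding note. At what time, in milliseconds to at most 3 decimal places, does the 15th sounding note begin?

note 15 onset = 40/7b = 1785.714ms

1. 0.0ms @ 0 + 62.5ms (1/5)
2. 62.5ms @ 1/5 + 62.5ms (1/5)
3. 125.0ms @ 2/5 + 62.5ms (1/5)
4. 187.5ms @ 3/5 + 62.5ms (1/5)
5. 250.0ms @ 4/5 + 125.0ms (2/5)
6. 375.0ms @ 6/5 + 125.0ms (2/5)
7. 500.0ms @ 8/5 + 333.333ms (16/15)
8. 833.333ms @ 8/3 + 208.333ms (2/3)
9. 1041.667ms @ 10/3 + 208.333ms (2/3)
10. 1250.0ms @ 4 + 178.571ms (4/7)
11. 1428.571ms @ 32/7 + 89.286ms (2/7)
12. 1517.857ms @ 34/7 + 89.286ms (2/7)
13. 1607.143ms @ 36/7 + 89.286ms (2/7)
14. 1696.429ms @ 38/7 + 89.286ms (2/7)
15. 1785.714ms @ 40/7 + 89.286ms (2/7)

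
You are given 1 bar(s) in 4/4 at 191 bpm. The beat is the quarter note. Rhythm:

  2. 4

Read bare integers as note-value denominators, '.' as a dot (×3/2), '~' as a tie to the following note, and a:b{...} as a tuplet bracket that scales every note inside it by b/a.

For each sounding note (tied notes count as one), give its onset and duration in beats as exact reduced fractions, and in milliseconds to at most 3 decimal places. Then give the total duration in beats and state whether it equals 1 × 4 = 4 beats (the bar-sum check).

1) 0.0ms=0b +942.408ms=3b
2) 942.408ms=3b +314.136ms=1b
Σ=4b of 4 (191bpm 4/4) — PASS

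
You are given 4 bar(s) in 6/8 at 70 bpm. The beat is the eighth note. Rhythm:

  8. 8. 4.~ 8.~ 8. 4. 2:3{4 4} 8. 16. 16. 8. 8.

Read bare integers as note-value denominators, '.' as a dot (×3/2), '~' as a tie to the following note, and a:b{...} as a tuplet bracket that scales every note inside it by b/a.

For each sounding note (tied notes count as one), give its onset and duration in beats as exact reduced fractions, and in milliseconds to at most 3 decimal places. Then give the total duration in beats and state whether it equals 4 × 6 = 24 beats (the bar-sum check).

1) 0.0ms=0b +1285.714ms=3/2b
2) 1285.714ms=3/2b +1285.714ms=3/2b
3) 2571.429ms=3b +5142.857ms=6b
4) 7714.286ms=9b +2571.429ms=3b
5) 10285.714ms=12b +2571.429ms=3b
6) 12857.143ms=15b +2571.429ms=3b
7) 15428.571ms=18b +1285.714ms=3/2b
8) 16714.286ms=39/2b +642.857ms=3/4b
9) 17357.143ms=81/4b +642.857ms=3/4b
10) 18000.0ms=21b +1285.714ms=3/2b
11) 19285.714ms=45/2b +1285.714ms=3/2b
Σ=24b of 24 (70bpm 6/8) — PASS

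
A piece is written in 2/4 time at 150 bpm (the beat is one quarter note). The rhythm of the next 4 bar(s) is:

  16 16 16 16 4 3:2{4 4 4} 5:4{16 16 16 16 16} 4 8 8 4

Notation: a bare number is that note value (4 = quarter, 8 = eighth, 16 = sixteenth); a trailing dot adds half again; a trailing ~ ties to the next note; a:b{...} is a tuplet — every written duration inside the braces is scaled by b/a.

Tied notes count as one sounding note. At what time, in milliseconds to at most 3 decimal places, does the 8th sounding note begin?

1. 0.0ms @ 0 + 100.0ms (1/4)
2. 100.0ms @ 1/4 + 100.0ms (1/4)
3. 200.0ms @ 1/2 + 100.0ms (1/4)
4. 300.0ms @ 3/4 + 100.0ms (1/4)
5. 400.0ms @ 1 + 400.0ms (1)
6. 800.0ms @ 2 + 266.667ms (2/3)
7. 1066.667ms @ 8/3 + 266.667ms (2/3)
8. 1333.333ms @ 10/3 + 266.667ms (2/3)
9. 1600.0ms @ 4 + 80.0ms (1/5)
10. 1680.0ms @ 21/5 + 80.0ms (1/5)
11. 1760.0ms @ 22/5 + 80.0ms (1/5)
12. 1840.0ms @ 23/5 + 80.0ms (1/5)
13. 1920.0ms @ 24/5 + 80.0ms (1/5)
14. 2000.0ms @ 5 + 400.0ms (1)
15. 2400.0ms @ 6 + 200.0ms (1/2)
16. 2600.0ms @ 13/2 + 200.0ms (1/2)
17. 2800.0ms @ 7 + 400.0ms (1)

note 8 onset = 10/3b = 1333.333ms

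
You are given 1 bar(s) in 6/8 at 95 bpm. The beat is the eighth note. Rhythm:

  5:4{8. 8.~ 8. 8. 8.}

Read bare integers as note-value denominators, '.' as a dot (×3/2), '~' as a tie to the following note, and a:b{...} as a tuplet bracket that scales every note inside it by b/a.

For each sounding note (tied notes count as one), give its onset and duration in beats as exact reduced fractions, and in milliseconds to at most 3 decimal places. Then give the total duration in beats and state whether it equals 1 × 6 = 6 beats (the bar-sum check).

1) 0.0ms=0b +757.895ms=6/5b
2) 757.895ms=6/5b +1515.789ms=12/5b
3) 2273.684ms=18/5b +757.895ms=6/5b
4) 3031.579ms=24/5b +757.895ms=6/5b
Σ=6b of 6 (95bpm 6/8) — PASS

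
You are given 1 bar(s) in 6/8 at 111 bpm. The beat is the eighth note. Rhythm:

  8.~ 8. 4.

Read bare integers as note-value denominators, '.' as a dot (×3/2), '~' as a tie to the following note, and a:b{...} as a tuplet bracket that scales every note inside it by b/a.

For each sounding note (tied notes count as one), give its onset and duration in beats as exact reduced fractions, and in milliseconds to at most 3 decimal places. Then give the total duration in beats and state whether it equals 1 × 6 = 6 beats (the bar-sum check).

1) 0.0ms=0b +1621.622ms=3b
2) 1621.622ms=3b +1621.622ms=3b
Σ=6b of 6 (111bpm 6/8) — PASS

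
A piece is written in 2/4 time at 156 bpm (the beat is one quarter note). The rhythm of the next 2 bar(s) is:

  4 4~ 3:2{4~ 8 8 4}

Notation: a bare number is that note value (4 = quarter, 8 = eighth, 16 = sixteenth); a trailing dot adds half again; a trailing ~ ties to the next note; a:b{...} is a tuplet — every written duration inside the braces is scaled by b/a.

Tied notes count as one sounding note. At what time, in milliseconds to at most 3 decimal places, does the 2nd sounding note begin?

1. 0.0ms @ 0 + 384.615ms (1)
2. 384.615ms @ 1 + 769.231ms (2)
3. 1153.846ms @ 3 + 128.205ms (1/3)
4. 1282.051ms @ 10/3 + 256.41ms (2/3)

note 2 onset = 1b = 384.615ms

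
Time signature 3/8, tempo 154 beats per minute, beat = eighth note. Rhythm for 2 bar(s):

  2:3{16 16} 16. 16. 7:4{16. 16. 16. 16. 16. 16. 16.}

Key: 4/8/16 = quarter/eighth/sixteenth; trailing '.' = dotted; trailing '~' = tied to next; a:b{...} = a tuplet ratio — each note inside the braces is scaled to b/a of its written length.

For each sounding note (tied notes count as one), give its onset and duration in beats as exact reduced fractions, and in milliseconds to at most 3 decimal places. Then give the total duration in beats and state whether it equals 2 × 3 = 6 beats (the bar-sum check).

1) 0.0ms=0b +292.208ms=3/4b
2) 292.208ms=3/4b +292.208ms=3/4b
3) 584.416ms=3/2b +292.208ms=3/4b
4) 876.623ms=9/4b +292.208ms=3/4b
5) 1168.831ms=3b +166.976ms=3/7b
6) 1335.807ms=24/7b +166.976ms=3/7b
7) 1502.783ms=27/7b +166.976ms=3/7b
8) 1669.759ms=30/7b +166.976ms=3/7b
9) 1836.735ms=33/7b +166.976ms=3/7b
10) 2003.711ms=36/7b +166.976ms=3/7b
11) 2170.686ms=39/7b +166.976ms=3/7b
Σ=6b of 6 (154bpm 3/8) — PASS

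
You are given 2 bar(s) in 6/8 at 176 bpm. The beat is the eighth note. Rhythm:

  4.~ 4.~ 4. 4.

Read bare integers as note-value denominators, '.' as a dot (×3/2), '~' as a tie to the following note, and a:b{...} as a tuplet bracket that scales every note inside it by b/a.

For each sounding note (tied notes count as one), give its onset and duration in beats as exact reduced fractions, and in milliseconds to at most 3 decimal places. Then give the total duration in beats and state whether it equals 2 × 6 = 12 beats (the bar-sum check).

1) 0.0ms=0b +3068.182ms=9b
2) 3068.182ms=9b +1022.727ms=3b
Σ=12b of 12 (176bpm 6/8) — PASS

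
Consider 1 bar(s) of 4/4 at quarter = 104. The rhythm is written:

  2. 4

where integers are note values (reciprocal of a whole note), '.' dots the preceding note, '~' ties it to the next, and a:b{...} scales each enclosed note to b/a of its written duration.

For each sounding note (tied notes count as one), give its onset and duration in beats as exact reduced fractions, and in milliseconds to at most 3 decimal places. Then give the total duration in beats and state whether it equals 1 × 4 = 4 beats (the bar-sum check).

1) 0.0ms=0b +1730.769ms=3b
2) 1730.769ms=3b +576.923ms=1b
Σ=4b of 4 (104bpm 4/4) — PASS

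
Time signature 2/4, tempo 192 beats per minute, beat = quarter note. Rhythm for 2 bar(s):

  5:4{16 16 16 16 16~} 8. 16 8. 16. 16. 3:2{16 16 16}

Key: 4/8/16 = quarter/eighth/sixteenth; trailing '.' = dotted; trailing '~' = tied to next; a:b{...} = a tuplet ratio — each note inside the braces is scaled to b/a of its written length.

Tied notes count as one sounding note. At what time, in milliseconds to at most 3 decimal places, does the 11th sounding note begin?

note 11 onset = 11/3b = 1145.833ms

1. 0.0ms @ 0 + 62.5ms (1/5)
2. 62.5ms @ 1/5 + 62.5ms (1/5)
3. 125.0ms @ 2/5 + 62.5ms (1/5)
4. 187.5ms @ 3/5 + 62.5ms (1/5)
5. 250.0ms @ 4/5 + 296.875ms (19/20)
6. 546.875ms @ 7/4 + 78.125ms (1/4)
7. 625.0ms @ 2 + 234.375ms (3/4)
8. 859.375ms @ 11/4 + 117.188ms (3/8)
9. 976.562ms @ 25/8 + 117.188ms (3/8)
10. 1093.75ms @ 7/2 + 52.083ms (1/6)
11. 1145.833ms @ 11/3 + 52.083ms (1/6)
12. 1197.917ms @ 23/6 + 52.083ms (1/6)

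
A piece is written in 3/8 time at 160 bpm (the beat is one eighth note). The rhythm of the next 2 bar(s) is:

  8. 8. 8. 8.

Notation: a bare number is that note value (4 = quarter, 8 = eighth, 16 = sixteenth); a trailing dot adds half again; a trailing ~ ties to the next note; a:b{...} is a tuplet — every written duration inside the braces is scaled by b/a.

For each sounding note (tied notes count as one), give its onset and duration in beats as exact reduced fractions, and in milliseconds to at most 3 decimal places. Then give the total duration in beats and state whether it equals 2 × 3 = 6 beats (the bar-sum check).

1) 0.0ms=0b +562.5ms=3/2b
2) 562.5ms=3/2b +562.5ms=3/2b
3) 1125.0ms=3b +562.5ms=3/2b
4) 1687.5ms=9/2b +562.5ms=3/2b
Σ=6b of 6 (160bpm 3/8) — PASS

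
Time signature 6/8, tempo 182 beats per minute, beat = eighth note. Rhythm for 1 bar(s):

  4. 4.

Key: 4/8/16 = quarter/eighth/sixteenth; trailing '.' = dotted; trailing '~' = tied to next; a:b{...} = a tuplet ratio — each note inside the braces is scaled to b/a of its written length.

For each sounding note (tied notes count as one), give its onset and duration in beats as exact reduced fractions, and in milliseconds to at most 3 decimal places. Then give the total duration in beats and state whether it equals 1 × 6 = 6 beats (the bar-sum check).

1) 0.0ms=0b +989.011ms=3b
2) 989.011ms=3b +989.011ms=3b
Σ=6b of 6 (182bpm 6/8) — PASS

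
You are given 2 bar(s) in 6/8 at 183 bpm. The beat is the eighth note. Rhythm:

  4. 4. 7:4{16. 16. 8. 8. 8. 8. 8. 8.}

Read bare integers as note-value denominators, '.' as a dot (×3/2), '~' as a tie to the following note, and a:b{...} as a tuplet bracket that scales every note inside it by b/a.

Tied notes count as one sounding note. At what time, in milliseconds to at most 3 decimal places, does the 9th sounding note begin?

1. 0.0ms @ 0 + 983.607ms (3)
2. 983.607ms @ 3 + 983.607ms (3)
3. 1967.213ms @ 6 + 140.515ms (3/7)
4. 2107.728ms @ 45/7 + 140.515ms (3/7)
5. 2248.244ms @ 48/7 + 281.03ms (6/7)
6. 2529.274ms @ 54/7 + 281.03ms (6/7)
7. 2810.304ms @ 60/7 + 281.03ms (6/7)
8. 3091.335ms @ 66/7 + 281.03ms (6/7)
9. 3372.365ms @ 72/7 + 281.03ms (6/7)
10. 3653.396ms @ 78/7 + 281.03ms (6/7)

note 9 onset = 72/7b = 3372.365ms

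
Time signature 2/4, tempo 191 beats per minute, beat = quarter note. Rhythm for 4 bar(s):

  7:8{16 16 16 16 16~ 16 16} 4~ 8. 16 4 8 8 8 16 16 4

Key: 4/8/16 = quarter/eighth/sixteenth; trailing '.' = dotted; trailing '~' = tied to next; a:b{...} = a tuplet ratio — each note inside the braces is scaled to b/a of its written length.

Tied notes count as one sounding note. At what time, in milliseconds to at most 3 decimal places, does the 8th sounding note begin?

note 8 onset = 15/4b = 1178.01ms

1. 0.0ms @ 0 + 89.753ms (2/7)
2. 89.753ms @ 2/7 + 89.753ms (2/7)
3. 179.506ms @ 4/7 + 89.753ms (2/7)
4. 269.26ms @ 6/7 + 89.753ms (2/7)
5. 359.013ms @ 8/7 + 179.506ms (4/7)
6. 538.519ms @ 12/7 + 89.753ms (2/7)
7. 628.272ms @ 2 + 549.738ms (7/4)
8. 1178.01ms @ 15/4 + 78.534ms (1/4)
9. 1256.545ms @ 4 + 314.136ms (1)
10. 1570.681ms @ 5 + 157.068ms (1/2)
11. 1727.749ms @ 11/2 + 157.068ms (1/2)
12. 1884.817ms @ 6 + 157.068ms (1/2)
13. 2041.885ms @ 13/2 + 78.534ms (1/4)
14. 2120.419ms @ 27/4 + 78.534ms (1/4)
15. 2198.953ms @ 7 + 314.136ms (1)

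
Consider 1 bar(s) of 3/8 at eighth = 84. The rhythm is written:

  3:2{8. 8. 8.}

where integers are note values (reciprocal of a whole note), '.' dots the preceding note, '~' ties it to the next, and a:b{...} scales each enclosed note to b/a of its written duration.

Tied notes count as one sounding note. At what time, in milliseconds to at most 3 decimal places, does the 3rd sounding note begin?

1. 0.0ms @ 0 + 714.286ms (1)
2. 714.286ms @ 1 + 714.286ms (1)
3. 1428.571ms @ 2 + 714.286ms (1)

note 3 onset = 2b = 1428.571ms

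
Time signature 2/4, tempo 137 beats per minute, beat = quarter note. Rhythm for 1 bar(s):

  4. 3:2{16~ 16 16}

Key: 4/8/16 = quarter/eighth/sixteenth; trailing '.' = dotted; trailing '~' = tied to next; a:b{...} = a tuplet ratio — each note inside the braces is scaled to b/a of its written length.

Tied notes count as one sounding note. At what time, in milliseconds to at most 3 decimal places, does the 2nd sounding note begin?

1. 0.0ms @ 0 + 656.934ms (3/2)
2. 656.934ms @ 3/2 + 145.985ms (1/3)
3. 802.92ms @ 11/6 + 72.993ms (1/6)

note 2 onset = 3/2b = 656.934ms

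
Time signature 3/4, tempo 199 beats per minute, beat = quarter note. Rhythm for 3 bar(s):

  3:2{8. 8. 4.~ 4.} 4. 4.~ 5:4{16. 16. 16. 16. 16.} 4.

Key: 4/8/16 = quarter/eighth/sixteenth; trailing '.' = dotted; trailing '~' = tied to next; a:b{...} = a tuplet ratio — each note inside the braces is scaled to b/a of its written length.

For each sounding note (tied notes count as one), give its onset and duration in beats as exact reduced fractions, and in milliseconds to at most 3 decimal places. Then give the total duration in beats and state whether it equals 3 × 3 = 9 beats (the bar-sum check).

1) 0.0ms=0b +150.754ms=1/2b
2) 150.754ms=1/2b +150.754ms=1/2b
3) 301.508ms=1b +603.015ms=2b
4) 904.523ms=3b +452.261ms=3/2b
5) 1356.784ms=9/2b +542.714ms=9/5b
6) 1899.497ms=63/10b +90.452ms=3/10b
7) 1989.95ms=33/5b +90.452ms=3/10b
8) 2080.402ms=69/10b +90.452ms=3/10b
9) 2170.854ms=36/5b +90.452ms=3/10b
10) 2261.307ms=15/2b +452.261ms=3/2b
Σ=9b of 9 (199bpm 3/4) — PASS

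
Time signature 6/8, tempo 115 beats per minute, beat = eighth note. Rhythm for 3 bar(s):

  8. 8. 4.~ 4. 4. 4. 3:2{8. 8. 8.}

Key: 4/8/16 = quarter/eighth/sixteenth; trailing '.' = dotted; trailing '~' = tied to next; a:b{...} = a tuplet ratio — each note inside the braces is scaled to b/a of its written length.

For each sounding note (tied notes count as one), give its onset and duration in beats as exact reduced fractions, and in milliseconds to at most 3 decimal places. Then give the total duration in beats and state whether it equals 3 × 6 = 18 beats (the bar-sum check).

1) 0.0ms=0b +782.609ms=3/2b
2) 782.609ms=3/2b +782.609ms=3/2b
3) 1565.217ms=3b +3130.435ms=6b
4) 4695.652ms=9b +1565.217ms=3b
5) 6260.87ms=12b +1565.217ms=3b
6) 7826.087ms=15b +521.739ms=1b
7) 8347.826ms=16b +521.739ms=1b
8) 8869.565ms=17b +521.739ms=1b
Σ=18b of 18 (115bpm 6/8) — PASS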